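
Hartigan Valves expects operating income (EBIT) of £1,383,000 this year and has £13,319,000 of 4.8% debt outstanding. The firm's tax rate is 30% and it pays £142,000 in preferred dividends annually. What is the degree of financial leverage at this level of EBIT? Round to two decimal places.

Annual interest charges come to £639,312.00.
Pre-tax preferred-dividend burden = £142,000 ÷ (1 − 0.30) = £202,857.14.
DFL = EBIT ÷ [EBIT − I − D_p/(1−t)] = £1,383,000 ÷ [£1,383,000 − £639,312.00 − £202,857.14] = £1,383,000 ÷ £540,830.86 = 2.5572.

2.56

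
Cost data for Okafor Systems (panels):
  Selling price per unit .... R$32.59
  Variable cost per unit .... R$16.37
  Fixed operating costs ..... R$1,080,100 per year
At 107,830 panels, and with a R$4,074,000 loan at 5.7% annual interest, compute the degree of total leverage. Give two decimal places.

Contribution at this volume is 107,830 × R$16.22 = R$1,749,002.60.
Operating income = contribution − fixed costs = R$1,749,002.60 − R$1,080,100 = R$668,902.60. Interest = R$232,218.00, so EBIT − I = R$436,684.60.
Degree of total leverage = total CM / (EBIT − interest) = R$1,749,002.60 / R$436,684.60 = 4.0052.

4.01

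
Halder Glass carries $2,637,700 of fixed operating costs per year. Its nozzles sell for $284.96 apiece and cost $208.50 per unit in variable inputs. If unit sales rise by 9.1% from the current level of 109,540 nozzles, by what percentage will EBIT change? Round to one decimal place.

Contribution at this volume is 109,540 × $76.46 = $8,375,428.40.
EBIT = $8,375,428.40 − $2,637,700 = $5,737,728.40.
Degree of operating leverage = $8,375,428.40 / $5,737,728.40 = 1.4597.
%ΔEBIT = DOL × %ΔSales = 1.4597 × +9.1% = +13.3%.

+13.3%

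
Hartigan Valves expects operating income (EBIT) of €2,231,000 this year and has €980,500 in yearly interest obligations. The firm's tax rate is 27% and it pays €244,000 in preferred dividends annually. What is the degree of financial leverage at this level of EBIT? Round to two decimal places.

2.43

Annual interest charges come to €980,500.00.
Pre-tax preferred-dividend burden = €244,000 ÷ (1 − 0.27) = €334,246.58.
DFL = EBIT ÷ [EBIT − I − D_p/(1−t)] = €2,231,000 ÷ [€2,231,000 − €980,500.00 − €334,246.58] = €2,231,000 ÷ €916,253.42 = 2.4349.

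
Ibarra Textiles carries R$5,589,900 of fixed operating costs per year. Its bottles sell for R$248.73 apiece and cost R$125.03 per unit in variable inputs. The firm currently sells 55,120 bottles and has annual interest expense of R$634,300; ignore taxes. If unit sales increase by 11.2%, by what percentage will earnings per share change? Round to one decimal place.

+128.5%

Contribution at this volume is 55,120 × R$123.70 = R$6,818,344.00.
Operating income = contribution − fixed costs = R$6,818,344.00 − R$5,589,900 = R$1,228,444.00.
Interest = R$634,300.00, so EBIT − I = R$594,144.00.
Degree of combined leverage = contribution ÷ (EBIT − I) = R$6,818,344.00 ÷ R$594,144.00 = 11.4759.
EPS therefore changes by 11.4759 × (+11.2%) = +128.5%.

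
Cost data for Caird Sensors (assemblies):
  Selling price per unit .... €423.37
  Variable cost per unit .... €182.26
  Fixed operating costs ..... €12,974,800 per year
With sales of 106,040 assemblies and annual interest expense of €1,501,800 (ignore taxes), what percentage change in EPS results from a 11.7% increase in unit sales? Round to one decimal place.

+27.0%

Total contribution margin = 106,040 × €241.11 = €25,567,304.40.
EBIT = €25,567,304.40 − €12,974,800 = €12,592,504.40.
Interest = €1,501,800.00, so EBIT − I = €11,090,704.40.
DCL = total CM / (EBIT − I) = €25,567,304.40 / €11,090,704.40 = 2.3053.
EPS therefore changes by 2.3053 × (+11.7%) = +27.0%.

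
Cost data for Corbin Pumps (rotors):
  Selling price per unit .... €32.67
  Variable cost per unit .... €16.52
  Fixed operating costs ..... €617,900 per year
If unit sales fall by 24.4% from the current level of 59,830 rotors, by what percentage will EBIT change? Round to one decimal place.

-67.7%

Contribution at this volume is 59,830 × €16.15 = €966,254.50.
Subtracting fixed costs: EBIT = €966,254.50 − €617,900 = €348,354.50.
DOL = contribution ÷ EBIT = €966,254.50 ÷ €348,354.50 = 2.7738.
So EBIT moves 2.7738 × (-24.4%) = -67.7%.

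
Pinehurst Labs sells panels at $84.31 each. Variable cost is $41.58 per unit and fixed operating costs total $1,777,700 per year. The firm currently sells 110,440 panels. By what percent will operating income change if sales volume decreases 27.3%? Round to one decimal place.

-43.8%

Total contribution margin = 110,440 × $42.73 = $4,719,101.20.
Subtracting fixed costs: EBIT = $4,719,101.20 − $1,777,700 = $2,941,401.20.
DOL = contribution ÷ EBIT = $4,719,101.20 ÷ $2,941,401.20 = 1.6044.
Operating income changes by 1.6044 × -27.3% = -43.8%.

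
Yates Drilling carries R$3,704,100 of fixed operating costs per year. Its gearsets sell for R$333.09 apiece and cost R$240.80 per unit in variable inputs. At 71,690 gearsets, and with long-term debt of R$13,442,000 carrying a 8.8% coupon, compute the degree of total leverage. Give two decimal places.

3.83

At 71,690 units, contribution = 71,690 × R$92.29 = R$6,616,270.10.
Operating income = contribution − fixed costs = R$6,616,270.10 − R$3,704,100 = R$2,912,170.10. Interest = R$1,182,896.00, so EBIT − I = R$1,729,274.10.
Degree of total leverage = total CM / (EBIT − interest) = R$6,616,270.10 / R$1,729,274.10 = 3.8260.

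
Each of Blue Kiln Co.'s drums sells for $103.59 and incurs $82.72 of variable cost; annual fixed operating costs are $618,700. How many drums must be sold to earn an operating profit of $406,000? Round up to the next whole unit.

Each unit contributes $103.59 − $82.72 = $20.87.
Units = (FC + target) / CM = ($618,700 + $406,000) / $20.87 = 49,099.19, so 49,100 drums.

49,100 drums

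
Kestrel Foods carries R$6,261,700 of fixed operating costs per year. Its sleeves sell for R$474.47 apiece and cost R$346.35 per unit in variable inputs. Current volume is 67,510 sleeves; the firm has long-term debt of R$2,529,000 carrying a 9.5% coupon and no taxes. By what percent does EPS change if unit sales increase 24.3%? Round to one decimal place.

+97.9%

Contribution at this volume is 67,510 × R$128.12 = R$8,649,381.20.
Subtracting fixed costs: EBIT = R$8,649,381.20 − R$6,261,700 = R$2,387,681.20.
After interest of R$240,255.00, pre-tax earnings = R$2,147,426.20.
Degree of combined leverage = contribution ÷ (EBIT − I) = R$8,649,381.20 ÷ R$2,147,426.20 = 4.0278.
EPS therefore changes by 4.0278 × (+24.3%) = +97.9%.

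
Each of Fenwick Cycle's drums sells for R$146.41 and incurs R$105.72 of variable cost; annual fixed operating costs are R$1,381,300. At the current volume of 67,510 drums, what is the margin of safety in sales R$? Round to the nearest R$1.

R$4,913,971

Contribution margin per unit = R$146.41 − R$105.72 = R$40.69. Break-even units = R$1,381,300 ÷ R$40.69 = 33,946.92; break-even revenue = 33,946.92 × R$146.41 = R$4,970,167.93.
Actual sales revenue = 67,510 × R$146.41 = R$9,884,139.10.
Margin of safety = R$9,884,139.10 − R$4,970,167.93 = R$4,913,971.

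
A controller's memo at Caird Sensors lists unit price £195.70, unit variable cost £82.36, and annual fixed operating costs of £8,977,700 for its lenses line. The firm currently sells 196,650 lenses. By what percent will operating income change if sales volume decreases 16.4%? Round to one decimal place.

-27.5%

Total contribution margin = 196,650 × £113.34 = £22,288,311.00.
Operating income = contribution − fixed costs = £22,288,311.00 − £8,977,700 = £13,310,611.00.
DOL = contribution ÷ EBIT = £22,288,311.00 ÷ £13,310,611.00 = 1.6745.
Operating income changes by 1.6745 × -16.4% = -27.5%.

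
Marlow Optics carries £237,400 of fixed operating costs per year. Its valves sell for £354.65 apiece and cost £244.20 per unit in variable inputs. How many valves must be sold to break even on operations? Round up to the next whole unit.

2,150 valves

Each unit contributes £354.65 − £244.20 = £110.45.
Units to break even: £237,400 ÷ £110.45 = 2,149.39, rounded up to 2,150.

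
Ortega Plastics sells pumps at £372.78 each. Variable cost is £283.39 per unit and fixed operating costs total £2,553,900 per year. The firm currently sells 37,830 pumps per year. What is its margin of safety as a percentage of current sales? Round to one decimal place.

Each unit contributes £372.78 − £283.39 = £89.39. Break-even units = £2,553,900 ÷ £89.39 = 28,570.31; break-even revenue = 28,570.31 × £372.78 = £10,650,440.12.
Current sales = 37,830 × £372.78 = £14,102,267.40.
Margin of safety = (£14,102,267.40 − £10,650,440.12) ÷ £14,102,267.40 = 24.5%.

24.5%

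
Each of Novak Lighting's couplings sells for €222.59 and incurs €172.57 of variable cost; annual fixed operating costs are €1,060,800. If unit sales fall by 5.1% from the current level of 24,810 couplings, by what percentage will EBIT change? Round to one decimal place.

At 24,810 units, contribution = 24,810 × €50.02 = €1,240,996.20.
Operating income = contribution − fixed costs = €1,240,996.20 − €1,060,800 = €180,196.20.
So DOL = total CM / EBIT = €1,240,996.20 / €180,196.20 = 6.8869.
Operating income changes by 6.8869 × -5.1% = -35.1%.

-35.1%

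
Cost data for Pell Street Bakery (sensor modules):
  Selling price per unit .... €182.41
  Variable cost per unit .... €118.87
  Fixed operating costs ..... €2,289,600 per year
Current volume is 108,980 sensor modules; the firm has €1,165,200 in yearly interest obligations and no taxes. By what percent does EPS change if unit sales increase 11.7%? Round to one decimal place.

+23.3%

At 108,980 units, contribution = 108,980 × €63.54 = €6,924,589.20.
Subtracting fixed costs: EBIT = €6,924,589.20 − €2,289,600 = €4,634,989.20.
After interest of €1,165,200.00, pre-tax earnings = €3,469,789.20.
Degree of combined leverage = contribution ÷ (EBIT − I) = €6,924,589.20 ÷ €3,469,789.20 = 1.9957.
EPS therefore changes by 1.9957 × (+11.7%) = +23.3%.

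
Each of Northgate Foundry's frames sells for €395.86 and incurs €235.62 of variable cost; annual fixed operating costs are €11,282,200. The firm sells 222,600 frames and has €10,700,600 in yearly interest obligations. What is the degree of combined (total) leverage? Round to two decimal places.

2.61

At 222,600 units, contribution = 222,600 × €160.24 = €35,669,424.00.
EBIT = €35,669,424.00 − €11,282,200 = €24,387,224.00. Interest = €10,700,600.00.
DOL = €35,669,424.00 ÷ €24,387,224.00 = 1.4626; DFL = €24,387,224.00 ÷ €13,686,624.00 = 1.7818.
DCL = DOL × DFL = 1.4626 × 1.7818 = 2.6061.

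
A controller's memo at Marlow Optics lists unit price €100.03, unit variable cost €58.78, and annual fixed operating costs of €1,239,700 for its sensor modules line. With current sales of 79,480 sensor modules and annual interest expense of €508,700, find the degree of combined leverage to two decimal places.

2.14

At 79,480 units, contribution = 79,480 × €41.25 = €3,278,550.00.
Operating income = contribution − fixed costs = €3,278,550.00 − €1,239,700 = €2,038,850.00. Interest = €508,700.00, so EBIT − I = €1,530,150.00.
Degree of total leverage = total CM / (EBIT − interest) = €3,278,550.00 / €1,530,150.00 = 2.1426.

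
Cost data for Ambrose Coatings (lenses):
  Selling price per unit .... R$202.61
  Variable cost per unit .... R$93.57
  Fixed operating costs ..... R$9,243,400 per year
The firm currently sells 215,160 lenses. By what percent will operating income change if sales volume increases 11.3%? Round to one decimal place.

Contribution at this volume is 215,160 × R$109.04 = R$23,461,046.40.
Subtracting fixed costs: EBIT = R$23,461,046.40 − R$9,243,400 = R$14,217,646.40.
DOL = contribution ÷ EBIT = R$23,461,046.40 ÷ R$14,217,646.40 = 1.6501.
So EBIT moves 1.6501 × (+11.3%) = +18.6%.

+18.6%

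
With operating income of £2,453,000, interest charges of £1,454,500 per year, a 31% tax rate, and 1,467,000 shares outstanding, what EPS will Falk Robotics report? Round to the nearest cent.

£0.47

Pre-tax income = £2,453,000 − £1,454,500.00 = £998,500.00.
Net income = £998,500.00 × (1 − 0.31) = £688,965.00.
Per share: £688,965.00 / 1,467,000 shares = £0.47.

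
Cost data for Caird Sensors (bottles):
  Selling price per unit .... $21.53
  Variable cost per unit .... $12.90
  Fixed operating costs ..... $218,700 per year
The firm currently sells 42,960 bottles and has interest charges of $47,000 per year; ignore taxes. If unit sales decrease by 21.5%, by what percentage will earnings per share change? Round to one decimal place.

At 42,960 units, contribution = 42,960 × $8.63 = $370,744.80.
EBIT = $370,744.80 − $218,700 = $152,044.80.
After interest of $47,000.00, pre-tax earnings = $105,044.80.
Degree of combined leverage = contribution ÷ (EBIT − I) = $370,744.80 ÷ $105,044.80 = 3.5294.
EPS therefore changes by 3.5294 × (-21.5%) = -75.9%.

-75.9%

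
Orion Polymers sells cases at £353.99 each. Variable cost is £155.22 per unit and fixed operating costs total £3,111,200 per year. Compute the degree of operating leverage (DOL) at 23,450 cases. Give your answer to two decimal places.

3.01

Contribution at this volume is 23,450 × £198.77 = £4,661,156.50.
Subtracting fixed costs: EBIT = £4,661,156.50 − £3,111,200 = £1,549,956.50.
So DOL = total CM / EBIT = £4,661,156.50 / £1,549,956.50 = 3.0073.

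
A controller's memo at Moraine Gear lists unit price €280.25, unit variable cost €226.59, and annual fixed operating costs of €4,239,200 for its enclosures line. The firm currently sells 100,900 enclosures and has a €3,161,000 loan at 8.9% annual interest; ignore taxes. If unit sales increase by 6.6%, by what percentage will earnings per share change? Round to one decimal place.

Total contribution margin = 100,900 × €53.66 = €5,414,294.00.
EBIT = €5,414,294.00 − €4,239,200 = €1,175,094.00.
Interest = €281,329.00, so EBIT − I = €893,765.00.
DCL = total CM / (EBIT − I) = €5,414,294.00 / €893,765.00 = 6.0578.
EPS therefore changes by 6.0578 × (+6.6%) = +40.0%.

+40.0%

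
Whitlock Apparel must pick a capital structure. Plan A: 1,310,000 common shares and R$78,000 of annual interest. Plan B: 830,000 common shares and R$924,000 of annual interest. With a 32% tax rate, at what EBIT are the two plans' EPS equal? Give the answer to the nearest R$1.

At indifference, (EBIT − 78,000)(1 − t)/1,310,000 = (EBIT − 924,000)(1 − t)/830,000.
The (1 − t) factor cancels: (EBIT − 78,000) × 830,000 = (EBIT − 924,000) × 1,310,000.
Solving, EBIT = (924,000·1,310,000 − 78,000·830,000) / (1,310,000 − 830,000) = 1,145,700,000,000 / 480,000 = 2,386,875.00.

R$2,386,875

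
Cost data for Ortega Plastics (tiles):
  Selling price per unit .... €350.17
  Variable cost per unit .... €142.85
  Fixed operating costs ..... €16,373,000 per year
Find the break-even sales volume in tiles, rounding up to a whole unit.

Unit CM = price − variable cost = €350.17 − €142.85 = €207.32.
Break-even Q = €16,373,000 / €207.32 = 78,974.53 → 78,975 tiles.

78,975 tiles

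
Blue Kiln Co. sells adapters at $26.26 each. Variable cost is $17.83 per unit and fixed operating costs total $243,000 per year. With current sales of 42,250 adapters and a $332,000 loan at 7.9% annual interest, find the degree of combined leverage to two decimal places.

4.10

Contribution at this volume is 42,250 × $8.43 = $356,167.50.
Operating income = contribution − fixed costs = $356,167.50 − $243,000 = $113,167.50. Interest = $26,228.00.
DOL = $356,167.50 ÷ $113,167.50 = 3.1473; DFL = $113,167.50 ÷ $86,939.50 = 1.3017.
Combined leverage = 3.1473 × 1.3017 = 4.0968.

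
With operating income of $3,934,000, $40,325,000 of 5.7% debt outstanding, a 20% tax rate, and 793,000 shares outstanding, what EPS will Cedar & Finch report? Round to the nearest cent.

Pre-tax income = $3,934,000 − $2,298,525.00 = $1,635,475.00.
Net income = $1,635,475.00 × (1 − 0.20) = $1,308,380.00.
EPS = $1,308,380.00 ÷ 793,000 = $1.65.

$1.65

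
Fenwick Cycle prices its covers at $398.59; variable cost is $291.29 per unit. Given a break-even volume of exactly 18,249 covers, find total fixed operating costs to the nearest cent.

Each unit contributes $398.59 − $291.29 = $107.30.
Fixed costs = break-even units × CM = 18,249 × $107.30 = $1,958,117.70.

$1,958,117.70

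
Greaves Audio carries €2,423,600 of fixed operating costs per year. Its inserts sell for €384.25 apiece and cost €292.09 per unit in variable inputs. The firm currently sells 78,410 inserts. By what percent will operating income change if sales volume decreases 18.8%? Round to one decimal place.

At 78,410 units, contribution = 78,410 × €92.16 = €7,226,265.60.
Subtracting fixed costs: EBIT = €7,226,265.60 − €2,423,600 = €4,802,665.60.
So DOL = total CM / EBIT = €7,226,265.60 / €4,802,665.60 = 1.5046.
Operating income changes by 1.5046 × -18.8% = -28.3%.

-28.3%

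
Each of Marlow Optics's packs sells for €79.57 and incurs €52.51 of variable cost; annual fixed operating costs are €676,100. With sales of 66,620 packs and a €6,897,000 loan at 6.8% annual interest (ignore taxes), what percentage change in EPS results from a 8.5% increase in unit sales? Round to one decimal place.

+23.3%

Total contribution margin = 66,620 × €27.06 = €1,802,737.20.
Subtracting fixed costs: EBIT = €1,802,737.20 − €676,100 = €1,126,637.20.
After interest of €468,996.00, pre-tax earnings = €657,641.20.
Degree of combined leverage = contribution ÷ (EBIT − I) = €1,802,737.20 ÷ €657,641.20 = 2.7412.
%ΔEPS = DCL × %ΔSales = 2.7412 × +8.5% = +23.3%.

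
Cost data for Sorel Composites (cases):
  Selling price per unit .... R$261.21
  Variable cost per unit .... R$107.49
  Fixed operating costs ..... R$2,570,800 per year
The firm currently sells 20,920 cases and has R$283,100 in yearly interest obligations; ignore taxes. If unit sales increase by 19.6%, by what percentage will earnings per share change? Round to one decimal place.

+174.2%

Total contribution margin = 20,920 × R$153.72 = R$3,215,822.40.
Subtracting fixed costs: EBIT = R$3,215,822.40 − R$2,570,800 = R$645,022.40.
After interest of R$283,100.00, pre-tax earnings = R$361,922.40.
DCL = total CM / (EBIT − I) = R$3,215,822.40 / R$361,922.40 = 8.8854.
EPS therefore changes by 8.8854 × (+19.6%) = +174.2%.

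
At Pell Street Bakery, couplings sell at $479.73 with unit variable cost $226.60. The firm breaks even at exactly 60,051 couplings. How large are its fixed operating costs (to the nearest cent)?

$15,200,709.63

Each unit contributes $479.73 − $226.60 = $253.13.
Fixed costs = break-even units × CM = 60,051 × $253.13 = $15,200,709.63.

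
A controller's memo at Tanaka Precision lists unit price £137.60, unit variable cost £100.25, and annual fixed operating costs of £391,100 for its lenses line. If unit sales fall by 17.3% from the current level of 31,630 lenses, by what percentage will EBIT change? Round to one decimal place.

-25.9%

At 31,630 units, contribution = 31,630 × £37.35 = £1,181,380.50.
Subtracting fixed costs: EBIT = £1,181,380.50 − £391,100 = £790,280.50.
So DOL = total CM / EBIT = £1,181,380.50 / £790,280.50 = 1.4949.
%ΔEBIT = DOL × %ΔSales = 1.4949 × -17.3% = -25.9%.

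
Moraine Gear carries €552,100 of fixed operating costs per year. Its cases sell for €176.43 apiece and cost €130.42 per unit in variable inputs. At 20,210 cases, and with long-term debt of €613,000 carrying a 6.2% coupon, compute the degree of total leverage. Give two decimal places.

2.74

Total contribution margin = 20,210 × €46.01 = €929,862.10.
Operating income = contribution − fixed costs = €929,862.10 − €552,100 = €377,762.10. Interest = €38,006.00.
DOL = €929,862.10 ÷ €377,762.10 = 2.4615; DFL = €377,762.10 ÷ €339,756.10 = 1.1119.
Combined leverage = 2.4615 × 1.1119 = 2.7369.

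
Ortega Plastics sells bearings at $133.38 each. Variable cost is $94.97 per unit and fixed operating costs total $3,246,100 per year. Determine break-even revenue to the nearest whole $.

$11,272,190

CM per unit = $133.38 − $94.97 = $38.41; CM ratio = $38.41 / $133.38 = 0.2880.
Break-even sales = FC ÷ CM ratio = $3,246,100 × $133.38 / $38.41 = $11,272,190.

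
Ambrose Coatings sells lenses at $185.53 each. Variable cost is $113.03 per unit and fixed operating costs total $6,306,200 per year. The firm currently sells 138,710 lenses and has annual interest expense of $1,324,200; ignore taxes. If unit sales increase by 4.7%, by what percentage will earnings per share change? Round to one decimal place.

+19.5%

At 138,710 units, contribution = 138,710 × $72.50 = $10,056,475.00.
EBIT = $10,056,475.00 − $6,306,200 = $3,750,275.00.
Interest = $1,324,200.00, so EBIT − I = $2,426,075.00.
DCL = total CM / (EBIT − I) = $10,056,475.00 / $2,426,075.00 = 4.1452.
EPS therefore changes by 4.1452 × (+4.7%) = +19.5%.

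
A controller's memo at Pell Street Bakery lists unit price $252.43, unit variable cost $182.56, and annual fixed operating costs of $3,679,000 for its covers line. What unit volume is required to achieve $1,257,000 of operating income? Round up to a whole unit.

70,646 covers

Each unit contributes $252.43 − $182.56 = $69.87.
Units = (FC + target) / CM = ($3,679,000 + $1,257,000) / $69.87 = 70,645.48, so 70,646 covers.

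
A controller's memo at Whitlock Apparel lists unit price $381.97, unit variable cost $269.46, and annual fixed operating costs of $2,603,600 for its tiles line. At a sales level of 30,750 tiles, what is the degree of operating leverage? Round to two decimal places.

4.04

Contribution at this volume is 30,750 × $112.51 = $3,459,682.50.
Operating income = contribution − fixed costs = $3,459,682.50 − $2,603,600 = $856,082.50.
So DOL = total CM / EBIT = $3,459,682.50 / $856,082.50 = 4.0413.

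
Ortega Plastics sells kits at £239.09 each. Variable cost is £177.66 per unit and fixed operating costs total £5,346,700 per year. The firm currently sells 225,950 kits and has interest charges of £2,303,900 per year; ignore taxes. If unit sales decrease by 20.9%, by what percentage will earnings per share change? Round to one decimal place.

-46.6%

Contribution at this volume is 225,950 × £61.43 = £13,880,108.50.
Subtracting fixed costs: EBIT = £13,880,108.50 − £5,346,700 = £8,533,408.50.
After interest of £2,303,900.00, pre-tax earnings = £6,229,508.50.
Degree of combined leverage = contribution ÷ (EBIT − I) = £13,880,108.50 ÷ £6,229,508.50 = 2.2281.
EPS therefore changes by 2.2281 × (-20.9%) = -46.6%.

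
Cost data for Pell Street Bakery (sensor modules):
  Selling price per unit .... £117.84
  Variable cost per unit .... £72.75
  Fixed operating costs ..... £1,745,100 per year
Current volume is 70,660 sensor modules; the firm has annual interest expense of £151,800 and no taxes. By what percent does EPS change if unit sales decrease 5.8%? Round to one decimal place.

Contribution at this volume is 70,660 × £45.09 = £3,186,059.40.
EBIT = £3,186,059.40 − £1,745,100 = £1,440,959.40.
After interest of £151,800.00, pre-tax earnings = £1,289,159.40.
Degree of combined leverage = contribution ÷ (EBIT − I) = £3,186,059.40 ÷ £1,289,159.40 = 2.4714.
%ΔEPS = DCL × %ΔSales = 2.4714 × -5.8% = -14.3%.

-14.3%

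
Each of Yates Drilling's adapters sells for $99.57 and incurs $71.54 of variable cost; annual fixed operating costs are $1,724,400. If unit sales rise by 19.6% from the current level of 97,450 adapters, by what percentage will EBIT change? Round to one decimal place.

Contribution at this volume is 97,450 × $28.03 = $2,731,523.50.
Subtracting fixed costs: EBIT = $2,731,523.50 − $1,724,400 = $1,007,123.50.
DOL = contribution ÷ EBIT = $2,731,523.50 ÷ $1,007,123.50 = 2.7122.
%ΔEBIT = DOL × %ΔSales = 2.7122 × +19.6% = +53.2%.

+53.2%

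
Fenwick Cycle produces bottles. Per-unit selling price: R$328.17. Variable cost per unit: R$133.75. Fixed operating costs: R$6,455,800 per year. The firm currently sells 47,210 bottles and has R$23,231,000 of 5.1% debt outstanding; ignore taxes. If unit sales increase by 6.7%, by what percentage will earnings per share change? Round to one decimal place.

Total contribution margin = 47,210 × R$194.42 = R$9,178,568.20.
Operating income = contribution − fixed costs = R$9,178,568.20 − R$6,455,800 = R$2,722,768.20.
Interest = R$1,184,781.00, so EBIT − I = R$1,537,987.20.
Degree of combined leverage = contribution ÷ (EBIT − I) = R$9,178,568.20 ÷ R$1,537,987.20 = 5.9679.
EPS therefore changes by 5.9679 × (+6.7%) = +40.0%.

+40.0%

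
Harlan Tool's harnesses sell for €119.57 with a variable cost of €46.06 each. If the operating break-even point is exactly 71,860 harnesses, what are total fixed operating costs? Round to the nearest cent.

Each unit contributes €119.57 − €46.06 = €73.51.
Fixed costs = break-even units × CM = 71,860 × €73.51 = €5,282,428.60.

€5,282,428.60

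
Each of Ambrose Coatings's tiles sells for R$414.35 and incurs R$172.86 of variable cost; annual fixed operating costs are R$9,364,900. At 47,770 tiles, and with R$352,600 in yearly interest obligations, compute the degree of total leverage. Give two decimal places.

6.34

Contribution at this volume is 47,770 × R$241.49 = R$11,535,977.30.
Operating income = contribution − fixed costs = R$11,535,977.30 − R$9,364,900 = R$2,171,077.30. Interest = R$352,600.00, so EBIT − I = R$1,818,477.30.
Degree of total leverage = total CM / (EBIT − interest) = R$11,535,977.30 / R$1,818,477.30 = 6.3438.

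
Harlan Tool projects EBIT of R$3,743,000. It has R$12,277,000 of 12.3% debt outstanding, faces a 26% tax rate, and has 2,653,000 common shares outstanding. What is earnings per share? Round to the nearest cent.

Pre-tax income = R$3,743,000 − R$1,510,071.00 = R$2,232,929.00.
After tax at 26%: net income = R$2,232,929.00 × 0.74 = R$1,652,367.46.
EPS = R$1,652,367.46 ÷ 2,653,000 = R$0.62.

R$0.62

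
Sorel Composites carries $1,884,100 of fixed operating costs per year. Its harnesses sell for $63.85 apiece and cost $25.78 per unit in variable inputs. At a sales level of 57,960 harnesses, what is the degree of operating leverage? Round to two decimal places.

Contribution at this volume is 57,960 × $38.07 = $2,206,537.20.
Subtracting fixed costs: EBIT = $2,206,537.20 − $1,884,100 = $322,437.20.
DOL = contribution ÷ EBIT = $2,206,537.20 ÷ $322,437.20 = 6.8433.

6.84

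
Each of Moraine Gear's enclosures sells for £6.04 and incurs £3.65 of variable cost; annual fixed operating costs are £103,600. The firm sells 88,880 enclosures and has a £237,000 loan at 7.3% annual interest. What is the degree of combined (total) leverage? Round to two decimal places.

Contribution at this volume is 88,880 × £2.39 = £212,423.20.
Operating income = contribution − fixed costs = £212,423.20 − £103,600 = £108,823.20. Interest = £17,301.00, so EBIT − I = £91,522.20.
Degree of total leverage = total CM / (EBIT − interest) = £212,423.20 / £91,522.20 = 2.3210.

2.32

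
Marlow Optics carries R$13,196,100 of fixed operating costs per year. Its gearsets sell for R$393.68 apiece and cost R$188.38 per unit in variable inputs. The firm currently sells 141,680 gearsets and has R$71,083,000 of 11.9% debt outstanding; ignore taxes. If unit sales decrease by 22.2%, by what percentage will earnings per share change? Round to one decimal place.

At 141,680 units, contribution = 141,680 × R$205.30 = R$29,086,904.00.
Subtracting fixed costs: EBIT = R$29,086,904.00 − R$13,196,100 = R$15,890,804.00.
After interest of R$8,458,877.00, pre-tax earnings = R$7,431,927.00.
Degree of combined leverage = contribution ÷ (EBIT − I) = R$29,086,904.00 ÷ R$7,431,927.00 = 3.9138.
%ΔEPS = DCL × %ΔSales = 3.9138 × -22.2% = -86.9%.

-86.9%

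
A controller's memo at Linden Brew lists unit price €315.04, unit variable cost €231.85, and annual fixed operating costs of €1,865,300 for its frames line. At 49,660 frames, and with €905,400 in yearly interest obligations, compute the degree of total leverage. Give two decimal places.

Total contribution margin = 49,660 × €83.19 = €4,131,215.40.
Operating income = contribution − fixed costs = €4,131,215.40 − €1,865,300 = €2,265,915.40. Interest = €905,400.00, so EBIT − I = €1,360,515.40.
Degree of total leverage = total CM / (EBIT − interest) = €4,131,215.40 / €1,360,515.40 = 3.0365.

3.04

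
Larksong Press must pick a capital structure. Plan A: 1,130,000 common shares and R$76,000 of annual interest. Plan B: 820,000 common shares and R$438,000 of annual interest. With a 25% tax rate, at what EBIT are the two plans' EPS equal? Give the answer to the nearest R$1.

At indifference, (EBIT − 76,000)(1 − t)/1,130,000 = (EBIT − 438,000)(1 − t)/820,000.
The (1 − t) factor cancels: (EBIT − 76,000) × 820,000 = (EBIT − 438,000) × 1,130,000.
EBIT × (1,130,000 − 820,000) = 438,000 × 1,130,000 − 76,000 × 820,000 = 432,620,000,000, so EBIT = 432,620,000,000 ÷ 310,000 = 1,395,548.39.

R$1,395,548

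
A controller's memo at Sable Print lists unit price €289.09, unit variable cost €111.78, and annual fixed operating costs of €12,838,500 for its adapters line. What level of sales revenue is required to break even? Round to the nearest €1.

€20,932,164

CM per unit = €289.09 − €111.78 = €177.31; CM ratio = €177.31 / €289.09 = 0.6133.
Break-even sales = FC ÷ CM ratio = €12,838,500 × €289.09 / €177.31 = €20,932,164.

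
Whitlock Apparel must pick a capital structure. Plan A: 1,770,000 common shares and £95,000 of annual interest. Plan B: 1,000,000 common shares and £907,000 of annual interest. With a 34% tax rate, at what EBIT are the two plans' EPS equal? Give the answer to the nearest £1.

Set EPS_A = EPS_B: (EBIT − £95,000)(1 − 0.34) ÷ 1,770,000 = (EBIT − £907,000)(1 − 0.34) ÷ 1,000,000.
The (1 − t) factor cancels: (EBIT − 95,000) × 1,000,000 = (EBIT − 907,000) × 1,770,000.
EBIT × (1,770,000 − 1,000,000) = 907,000 × 1,770,000 − 95,000 × 1,000,000 = 1,510,390,000,000, so EBIT = 1,510,390,000,000 ÷ 770,000 = 1,961,545.45.

£1,961,545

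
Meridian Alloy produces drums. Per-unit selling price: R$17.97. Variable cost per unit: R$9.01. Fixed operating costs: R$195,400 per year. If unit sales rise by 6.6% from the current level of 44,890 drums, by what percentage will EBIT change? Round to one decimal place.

+12.8%

Contribution at this volume is 44,890 × R$8.96 = R$402,214.40.
Subtracting fixed costs: EBIT = R$402,214.40 − R$195,400 = R$206,814.40.
DOL = contribution ÷ EBIT = R$402,214.40 ÷ R$206,814.40 = 1.9448.
%ΔEBIT = DOL × %ΔSales = 1.9448 × +6.6% = +12.8%.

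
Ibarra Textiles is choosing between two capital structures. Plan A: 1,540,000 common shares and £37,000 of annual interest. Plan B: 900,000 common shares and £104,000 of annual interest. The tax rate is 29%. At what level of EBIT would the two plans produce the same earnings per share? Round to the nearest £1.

£198,219

At indifference, (EBIT − 37,000)(1 − t)/1,540,000 = (EBIT − 104,000)(1 − t)/900,000.
The (1 − t) factor cancels: (EBIT − 37,000) × 900,000 = (EBIT − 104,000) × 1,540,000.
Solving, EBIT = (104,000·1,540,000 − 37,000·900,000) / (1,540,000 − 900,000) = 126,860,000,000 / 640,000 = 198,218.75.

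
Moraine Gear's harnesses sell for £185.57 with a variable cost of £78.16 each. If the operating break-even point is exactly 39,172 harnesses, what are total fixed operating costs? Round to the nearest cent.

£4,207,464.52

Unit CM = price − variable cost = £185.57 − £78.16 = £107.41.
Fixed costs = break-even units × CM = 39,172 × £107.41 = £4,207,464.52.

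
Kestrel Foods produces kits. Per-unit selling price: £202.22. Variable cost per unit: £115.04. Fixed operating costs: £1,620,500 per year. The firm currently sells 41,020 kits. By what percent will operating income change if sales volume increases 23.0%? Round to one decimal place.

Contribution at this volume is 41,020 × £87.18 = £3,576,123.60.
Subtracting fixed costs: EBIT = £3,576,123.60 − £1,620,500 = £1,955,623.60.
So DOL = total CM / EBIT = £3,576,123.60 / £1,955,623.60 = 1.8286.
So EBIT moves 1.8286 × (+23.0%) = +42.1%.

+42.1%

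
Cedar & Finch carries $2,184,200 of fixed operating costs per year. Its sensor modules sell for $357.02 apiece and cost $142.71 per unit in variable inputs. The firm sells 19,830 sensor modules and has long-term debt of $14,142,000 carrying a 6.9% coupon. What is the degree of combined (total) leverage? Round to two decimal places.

Contribution at this volume is 19,830 × $214.31 = $4,249,767.30.
Subtracting fixed costs: EBIT = $4,249,767.30 − $2,184,200 = $2,065,567.30. Interest = $975,798.00, so EBIT − I = $1,089,769.30.
Degree of total leverage = total CM / (EBIT − interest) = $4,249,767.30 / $1,089,769.30 = 3.8997.

3.90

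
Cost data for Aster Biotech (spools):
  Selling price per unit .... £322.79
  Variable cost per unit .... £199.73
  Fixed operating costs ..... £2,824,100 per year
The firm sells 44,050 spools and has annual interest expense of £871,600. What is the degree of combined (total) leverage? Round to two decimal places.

3.14

Total contribution margin = 44,050 × £123.06 = £5,420,793.00.
Subtracting fixed costs: EBIT = £5,420,793.00 − £2,824,100 = £2,596,693.00. Interest = £871,600.00, so EBIT − I = £1,725,093.00.
DCL = contribution ÷ (EBIT − I) = £5,420,793.00 ÷ £1,725,093.00 = 3.1423.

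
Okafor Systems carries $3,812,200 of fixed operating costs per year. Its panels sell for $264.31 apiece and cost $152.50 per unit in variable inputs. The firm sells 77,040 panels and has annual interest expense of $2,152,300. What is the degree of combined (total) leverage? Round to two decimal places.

Contribution at this volume is 77,040 × $111.81 = $8,613,842.40.
Operating income = contribution − fixed costs = $8,613,842.40 − $3,812,200 = $4,801,642.40. Interest = $2,152,300.00, so EBIT − I = $2,649,342.40.
DCL = contribution ÷ (EBIT − I) = $8,613,842.40 ÷ $2,649,342.40 = 3.2513.

3.25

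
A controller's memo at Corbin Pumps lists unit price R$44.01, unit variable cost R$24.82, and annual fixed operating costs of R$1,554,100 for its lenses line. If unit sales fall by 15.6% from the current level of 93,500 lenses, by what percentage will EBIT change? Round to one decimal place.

At 93,500 units, contribution = 93,500 × R$19.19 = R$1,794,265.00.
Subtracting fixed costs: EBIT = R$1,794,265.00 − R$1,554,100 = R$240,165.00.
DOL = contribution ÷ EBIT = R$1,794,265.00 ÷ R$240,165.00 = 7.4710.
So EBIT moves 7.4710 × (-15.6%) = -116.5%.

-116.5%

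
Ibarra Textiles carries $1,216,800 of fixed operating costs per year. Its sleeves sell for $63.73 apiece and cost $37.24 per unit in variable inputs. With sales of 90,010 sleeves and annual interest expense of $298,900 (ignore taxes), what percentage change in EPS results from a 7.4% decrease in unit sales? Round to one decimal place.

-20.3%

Contribution at this volume is 90,010 × $26.49 = $2,384,364.90.
EBIT = $2,384,364.90 − $1,216,800 = $1,167,564.90.
Interest = $298,900.00, so EBIT − I = $868,664.90.
DCL = total CM / (EBIT − I) = $2,384,364.90 / $868,664.90 = 2.7449.
EPS therefore changes by 2.7449 × (-7.4%) = -20.3%.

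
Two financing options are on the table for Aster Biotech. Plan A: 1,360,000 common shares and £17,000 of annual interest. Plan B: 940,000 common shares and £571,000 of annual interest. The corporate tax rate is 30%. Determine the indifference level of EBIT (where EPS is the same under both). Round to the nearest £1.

£1,810,905

At indifference, (EBIT − 17,000)(1 − t)/1,360,000 = (EBIT − 571,000)(1 − t)/940,000.
The (1 − t) factor cancels: (EBIT − 17,000) × 940,000 = (EBIT − 571,000) × 1,360,000.
EBIT × (1,360,000 − 940,000) = 571,000 × 1,360,000 − 17,000 × 940,000 = 760,580,000,000, so EBIT = 760,580,000,000 ÷ 420,000 = 1,810,904.76.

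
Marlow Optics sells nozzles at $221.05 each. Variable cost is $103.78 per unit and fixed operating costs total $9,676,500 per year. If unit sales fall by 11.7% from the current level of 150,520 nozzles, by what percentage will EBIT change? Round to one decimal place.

-25.9%

Contribution at this volume is 150,520 × $117.27 = $17,651,480.40.
EBIT = $17,651,480.40 − $9,676,500 = $7,974,980.40.
DOL = contribution ÷ EBIT = $17,651,480.40 ÷ $7,974,980.40 = 2.2134.
%ΔEBIT = DOL × %ΔSales = 2.2134 × -11.7% = -25.9%.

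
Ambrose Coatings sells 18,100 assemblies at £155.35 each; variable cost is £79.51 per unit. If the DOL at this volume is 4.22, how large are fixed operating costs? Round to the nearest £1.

Total contribution margin = 18,100 × £75.84 = £1,372,704.00.
Since DOL = CM ÷ EBIT, EBIT = £1,372,704.00 ÷ 4.22 = £325,285.31.
And FC = contribution − EBIT = £1,372,704.00 − £325,285.31 = £1,047,419.

£1,047,419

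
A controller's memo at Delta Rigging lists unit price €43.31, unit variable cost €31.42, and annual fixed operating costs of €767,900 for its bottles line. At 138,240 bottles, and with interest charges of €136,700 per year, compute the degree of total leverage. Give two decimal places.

Contribution at this volume is 138,240 × €11.89 = €1,643,673.60.
Subtracting fixed costs: EBIT = €1,643,673.60 − €767,900 = €875,773.60. Interest = €136,700.00.
DOL = €1,643,673.60 ÷ €875,773.60 = 1.8768; DFL = €875,773.60 ÷ €739,073.60 = 1.1850.
DCL = DOL × DFL = 1.8768 × 1.1850 = 2.2240.

2.22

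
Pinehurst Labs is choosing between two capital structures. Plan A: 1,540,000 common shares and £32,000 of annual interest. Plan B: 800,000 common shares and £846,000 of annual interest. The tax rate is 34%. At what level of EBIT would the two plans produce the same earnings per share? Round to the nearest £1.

Set EPS_A = EPS_B: (EBIT − £32,000)(1 − 0.34) ÷ 1,540,000 = (EBIT − £846,000)(1 − 0.34) ÷ 800,000.
Cancelling (1 − t) and cross-multiplying: 800,000·(EBIT − 32,000) = 1,540,000·(EBIT − 846,000).
Solving, EBIT = (846,000·1,540,000 − 32,000·800,000) / (1,540,000 − 800,000) = 1,277,240,000,000 / 740,000 = 1,726,000.00.

£1,726,000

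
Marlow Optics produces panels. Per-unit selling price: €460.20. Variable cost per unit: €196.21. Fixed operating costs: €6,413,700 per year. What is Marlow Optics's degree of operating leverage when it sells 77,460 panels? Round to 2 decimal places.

1.46

At 77,460 units, contribution = 77,460 × €263.99 = €20,448,665.40.
Operating income = contribution − fixed costs = €20,448,665.40 − €6,413,700 = €14,034,965.40.
Degree of operating leverage = €20,448,665.40 / €14,034,965.40 = 1.4570.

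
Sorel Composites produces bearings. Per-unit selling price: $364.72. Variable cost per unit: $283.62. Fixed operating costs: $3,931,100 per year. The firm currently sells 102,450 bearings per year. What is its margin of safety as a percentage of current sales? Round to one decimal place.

52.7%

Contribution margin per unit = $364.72 − $283.62 = $81.10. Break-even units = $3,931,100 ÷ $81.10 = 48,472.26; break-even revenue = 48,472.26 × $364.72 = $17,678,801.38.
Actual sales revenue = 102,450 × $364.72 = $37,365,564.00.
Margin of safety = ($37,365,564.00 − $17,678,801.38) ÷ $37,365,564.00 = 52.7%.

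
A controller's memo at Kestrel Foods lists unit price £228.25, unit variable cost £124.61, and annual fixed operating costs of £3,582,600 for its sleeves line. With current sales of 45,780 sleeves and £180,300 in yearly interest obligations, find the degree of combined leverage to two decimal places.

4.83

At 45,780 units, contribution = 45,780 × £103.64 = £4,744,639.20.
Subtracting fixed costs: EBIT = £4,744,639.20 − £3,582,600 = £1,162,039.20. Interest = £180,300.00.
DOL = £4,744,639.20 ÷ £1,162,039.20 = 4.0830; DFL = £1,162,039.20 ÷ £981,739.20 = 1.1837.
Combined leverage = 4.0830 × 1.1837 = 4.8330.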